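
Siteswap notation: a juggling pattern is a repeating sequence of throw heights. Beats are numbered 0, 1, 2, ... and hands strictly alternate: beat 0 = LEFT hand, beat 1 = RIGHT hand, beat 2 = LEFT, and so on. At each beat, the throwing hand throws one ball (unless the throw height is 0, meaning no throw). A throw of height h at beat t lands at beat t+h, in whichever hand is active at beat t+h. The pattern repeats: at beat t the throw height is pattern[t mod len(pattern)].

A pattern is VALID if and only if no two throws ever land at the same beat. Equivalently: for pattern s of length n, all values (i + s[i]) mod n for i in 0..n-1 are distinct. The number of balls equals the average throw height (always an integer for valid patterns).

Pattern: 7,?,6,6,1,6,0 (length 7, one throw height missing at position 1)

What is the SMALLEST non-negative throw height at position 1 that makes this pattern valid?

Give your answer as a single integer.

Answer: 2

Derivation:
i=0: (0 + 7) mod 7 = 0
i=1: s[i]=? (unknown)
i=2: (2 + 6) mod 7 = 1
i=3: (3 + 6) mod 7 = 2
i=4: (4 + 1) mod 7 = 5
i=5: (5 + 6) mod 7 = 4
i=6: (6 + 0) mod 7 = 6
Known residues: [0, 1, 2, 4, 5, 6]; need a permutation of 0..6, so missing residue r = 3
Need (1 + s) mod 7 = 3; smallest s = (3 - 1) mod 7 = 2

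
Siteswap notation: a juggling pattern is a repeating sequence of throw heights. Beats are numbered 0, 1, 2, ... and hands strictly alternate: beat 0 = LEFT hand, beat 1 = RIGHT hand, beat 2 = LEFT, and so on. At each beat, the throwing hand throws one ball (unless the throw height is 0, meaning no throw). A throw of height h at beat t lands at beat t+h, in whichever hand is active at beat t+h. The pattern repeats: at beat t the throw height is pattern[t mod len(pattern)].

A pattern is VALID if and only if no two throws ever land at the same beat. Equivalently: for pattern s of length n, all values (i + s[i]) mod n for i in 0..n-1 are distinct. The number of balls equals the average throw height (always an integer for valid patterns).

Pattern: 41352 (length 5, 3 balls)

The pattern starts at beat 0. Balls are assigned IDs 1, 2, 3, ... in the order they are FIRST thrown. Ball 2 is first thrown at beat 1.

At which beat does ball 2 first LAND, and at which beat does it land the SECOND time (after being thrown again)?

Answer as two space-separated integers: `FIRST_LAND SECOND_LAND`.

Beat 0 (L): throw ball1 h=4 -> lands@4:L; in-air after throw: [b1@4:L]
Beat 1 (R): throw ball2 h=1 -> lands@2:L; in-air after throw: [b2@2:L b1@4:L]
Beat 2 (L): throw ball2 h=3 -> lands@5:R; in-air after throw: [b1@4:L b2@5:R]
Beat 3 (R): throw ball3 h=5 -> lands@8:L; in-air after throw: [b1@4:L b2@5:R b3@8:L]
Beat 4 (L): throw ball1 h=2 -> lands@6:L; in-air after throw: [b2@5:R b1@6:L b3@8:L]
Beat 5 (R): throw ball2 h=4 -> lands@9:R; in-air after throw: [b1@6:L b3@8:L b2@9:R]
Ball 2: thrown@1 h=1 -> first land @2; rethrown@2 h=3 -> second land @5

Answer: 2 5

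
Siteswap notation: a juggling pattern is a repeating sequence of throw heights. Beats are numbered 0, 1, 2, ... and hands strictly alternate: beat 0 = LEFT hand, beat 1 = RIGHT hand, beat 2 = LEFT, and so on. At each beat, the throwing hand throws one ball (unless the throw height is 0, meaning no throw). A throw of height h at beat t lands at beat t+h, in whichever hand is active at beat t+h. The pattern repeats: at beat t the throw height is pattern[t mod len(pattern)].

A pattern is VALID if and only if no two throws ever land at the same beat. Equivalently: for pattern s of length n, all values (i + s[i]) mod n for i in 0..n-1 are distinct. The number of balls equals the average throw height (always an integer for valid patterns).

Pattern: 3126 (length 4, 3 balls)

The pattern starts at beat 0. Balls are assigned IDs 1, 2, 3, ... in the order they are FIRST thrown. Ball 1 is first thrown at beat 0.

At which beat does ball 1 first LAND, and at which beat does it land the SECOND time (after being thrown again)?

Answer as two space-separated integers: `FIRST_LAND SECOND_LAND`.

Beat 0 (L): throw ball1 h=3 -> lands@3:R; in-air after throw: [b1@3:R]
Beat 1 (R): throw ball2 h=1 -> lands@2:L; in-air after throw: [b2@2:L b1@3:R]
Beat 2 (L): throw ball2 h=2 -> lands@4:L; in-air after throw: [b1@3:R b2@4:L]
Beat 3 (R): throw ball1 h=6 -> lands@9:R; in-air after throw: [b2@4:L b1@9:R]
Beat 4 (L): throw ball2 h=3 -> lands@7:R; in-air after throw: [b2@7:R b1@9:R]
Beat 5 (R): throw ball3 h=1 -> lands@6:L; in-air after throw: [b3@6:L b2@7:R b1@9:R]
Beat 6 (L): throw ball3 h=2 -> lands@8:L; in-air after throw: [b2@7:R b3@8:L b1@9:R]
Beat 7 (R): throw ball2 h=6 -> lands@13:R; in-air after throw: [b3@8:L b1@9:R b2@13:R]
Beat 8 (L): throw ball3 h=3 -> lands@11:R; in-air after throw: [b1@9:R b3@11:R b2@13:R]
Beat 9 (R): throw ball1 h=1 -> lands@10:L; in-air after throw: [b1@10:L b3@11:R b2@13:R]
Ball 1: thrown@0 h=3 -> first land @3; rethrown@3 h=6 -> second land @9

Answer: 3 9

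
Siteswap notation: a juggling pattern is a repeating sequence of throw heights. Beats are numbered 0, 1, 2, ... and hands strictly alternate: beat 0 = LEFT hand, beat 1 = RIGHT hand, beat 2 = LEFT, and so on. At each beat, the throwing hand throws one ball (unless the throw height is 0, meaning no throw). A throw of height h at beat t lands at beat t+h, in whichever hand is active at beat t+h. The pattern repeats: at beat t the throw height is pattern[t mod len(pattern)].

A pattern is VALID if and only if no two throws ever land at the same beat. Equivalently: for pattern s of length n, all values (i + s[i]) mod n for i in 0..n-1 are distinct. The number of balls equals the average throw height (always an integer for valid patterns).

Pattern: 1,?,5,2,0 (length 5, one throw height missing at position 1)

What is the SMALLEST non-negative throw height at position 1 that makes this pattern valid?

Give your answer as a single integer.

i=0: (0 + 1) mod 5 = 1
i=1: s[i]=? (unknown)
i=2: (2 + 5) mod 5 = 2
i=3: (3 + 2) mod 5 = 0
i=4: (4 + 0) mod 5 = 4
Known residues: [0, 1, 2, 4]; need a permutation of 0..4, so missing residue r = 3
Need (1 + s) mod 5 = 3; smallest s = (3 - 1) mod 5 = 2

Answer: 2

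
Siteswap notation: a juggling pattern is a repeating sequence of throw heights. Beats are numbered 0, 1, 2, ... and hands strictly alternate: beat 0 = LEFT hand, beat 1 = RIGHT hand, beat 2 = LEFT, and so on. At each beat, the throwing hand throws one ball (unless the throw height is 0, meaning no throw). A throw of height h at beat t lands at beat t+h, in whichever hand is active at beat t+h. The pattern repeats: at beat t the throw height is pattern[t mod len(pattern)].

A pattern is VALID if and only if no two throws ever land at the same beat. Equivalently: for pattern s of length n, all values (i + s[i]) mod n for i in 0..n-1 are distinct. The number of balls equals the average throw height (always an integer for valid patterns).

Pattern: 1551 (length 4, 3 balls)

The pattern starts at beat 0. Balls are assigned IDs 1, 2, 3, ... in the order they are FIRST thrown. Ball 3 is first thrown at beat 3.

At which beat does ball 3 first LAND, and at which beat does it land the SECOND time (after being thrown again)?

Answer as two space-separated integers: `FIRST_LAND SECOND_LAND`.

Beat 0 (L): throw ball1 h=1 -> lands@1:R; in-air after throw: [b1@1:R]
Beat 1 (R): throw ball1 h=5 -> lands@6:L; in-air after throw: [b1@6:L]
Beat 2 (L): throw ball2 h=5 -> lands@7:R; in-air after throw: [b1@6:L b2@7:R]
Beat 3 (R): throw ball3 h=1 -> lands@4:L; in-air after throw: [b3@4:L b1@6:L b2@7:R]
Beat 4 (L): throw ball3 h=1 -> lands@5:R; in-air after throw: [b3@5:R b1@6:L b2@7:R]
Beat 5 (R): throw ball3 h=5 -> lands@10:L; in-air after throw: [b1@6:L b2@7:R b3@10:L]
Ball 3: thrown@3 h=1 -> first land @4; rethrown@4 h=1 -> second land @5

Answer: 4 5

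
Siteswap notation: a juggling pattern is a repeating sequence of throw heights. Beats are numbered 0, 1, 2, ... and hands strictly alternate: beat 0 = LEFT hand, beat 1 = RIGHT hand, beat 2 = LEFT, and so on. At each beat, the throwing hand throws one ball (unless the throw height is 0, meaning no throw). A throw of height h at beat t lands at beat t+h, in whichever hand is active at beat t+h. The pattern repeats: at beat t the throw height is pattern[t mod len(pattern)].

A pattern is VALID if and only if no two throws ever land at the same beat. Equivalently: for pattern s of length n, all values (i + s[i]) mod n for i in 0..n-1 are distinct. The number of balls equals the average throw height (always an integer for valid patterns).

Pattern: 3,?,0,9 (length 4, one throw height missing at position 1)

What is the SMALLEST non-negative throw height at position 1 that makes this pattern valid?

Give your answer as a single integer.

Answer: 0

Derivation:
i=0: (0 + 3) mod 4 = 3
i=1: s[i]=? (unknown)
i=2: (2 + 0) mod 4 = 2
i=3: (3 + 9) mod 4 = 0
Known residues: [0, 2, 3]; need a permutation of 0..3, so missing residue r = 1
Need (1 + s) mod 4 = 1; smallest s = (1 - 1) mod 4 = 0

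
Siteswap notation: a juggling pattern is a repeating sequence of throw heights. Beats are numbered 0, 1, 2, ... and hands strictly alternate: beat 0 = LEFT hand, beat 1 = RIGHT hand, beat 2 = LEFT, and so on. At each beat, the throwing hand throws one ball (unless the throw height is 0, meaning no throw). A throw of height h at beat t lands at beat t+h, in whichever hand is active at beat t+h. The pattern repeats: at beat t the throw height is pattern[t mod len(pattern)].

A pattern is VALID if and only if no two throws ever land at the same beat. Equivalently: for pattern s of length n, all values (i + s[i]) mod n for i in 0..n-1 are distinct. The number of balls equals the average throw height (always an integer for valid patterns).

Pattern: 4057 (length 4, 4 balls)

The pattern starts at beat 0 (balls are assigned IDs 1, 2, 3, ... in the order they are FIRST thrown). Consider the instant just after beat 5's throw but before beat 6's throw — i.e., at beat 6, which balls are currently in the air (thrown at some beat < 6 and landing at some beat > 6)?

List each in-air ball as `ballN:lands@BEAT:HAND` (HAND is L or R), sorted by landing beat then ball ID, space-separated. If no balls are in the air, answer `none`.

Beat 0 (L): throw ball1 h=4 -> lands@4:L; in-air after throw: [b1@4:L]
Beat 2 (L): throw ball2 h=5 -> lands@7:R; in-air after throw: [b1@4:L b2@7:R]
Beat 3 (R): throw ball3 h=7 -> lands@10:L; in-air after throw: [b1@4:L b2@7:R b3@10:L]
Beat 4 (L): throw ball1 h=4 -> lands@8:L; in-air after throw: [b2@7:R b1@8:L b3@10:L]
Beat 6 (L): throw ball4 h=5 -> lands@11:R; in-air after throw: [b2@7:R b1@8:L b3@10:L b4@11:R]

Answer: ball2:lands@7:R ball1:lands@8:L ball3:lands@10:L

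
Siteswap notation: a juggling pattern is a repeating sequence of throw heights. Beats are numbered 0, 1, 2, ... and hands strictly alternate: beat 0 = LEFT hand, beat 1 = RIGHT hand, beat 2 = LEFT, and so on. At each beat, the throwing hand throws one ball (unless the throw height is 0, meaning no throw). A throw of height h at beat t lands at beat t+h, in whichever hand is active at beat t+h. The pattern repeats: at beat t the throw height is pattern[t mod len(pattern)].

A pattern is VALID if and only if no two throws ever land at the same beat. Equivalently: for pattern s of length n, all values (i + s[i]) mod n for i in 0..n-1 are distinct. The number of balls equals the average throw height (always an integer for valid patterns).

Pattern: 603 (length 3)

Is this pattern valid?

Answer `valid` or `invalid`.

Answer: valid

Derivation:
i=0: (i + s[i]) mod n = (0 + 6) mod 3 = 0
i=1: (i + s[i]) mod n = (1 + 0) mod 3 = 1
i=2: (i + s[i]) mod n = (2 + 3) mod 3 = 2
Residues: [0, 1, 2], distinct: True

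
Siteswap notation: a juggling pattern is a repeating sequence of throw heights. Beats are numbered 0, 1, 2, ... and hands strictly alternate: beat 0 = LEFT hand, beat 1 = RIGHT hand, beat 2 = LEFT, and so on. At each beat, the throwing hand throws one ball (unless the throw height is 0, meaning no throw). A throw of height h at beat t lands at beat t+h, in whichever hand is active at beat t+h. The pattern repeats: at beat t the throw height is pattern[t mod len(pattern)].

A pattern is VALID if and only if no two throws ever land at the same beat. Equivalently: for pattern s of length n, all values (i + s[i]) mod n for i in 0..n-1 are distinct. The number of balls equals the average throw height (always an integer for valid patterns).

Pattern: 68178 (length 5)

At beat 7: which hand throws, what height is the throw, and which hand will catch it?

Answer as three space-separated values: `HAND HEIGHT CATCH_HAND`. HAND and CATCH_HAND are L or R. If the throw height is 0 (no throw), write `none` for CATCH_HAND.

Beat 7: 7 mod 2 = 1, so hand = R
Throw height = pattern[7 mod 5] = pattern[2] = 1
Lands at beat 7+1=8, 8 mod 2 = 0, so catch hand = L

Answer: R 1 L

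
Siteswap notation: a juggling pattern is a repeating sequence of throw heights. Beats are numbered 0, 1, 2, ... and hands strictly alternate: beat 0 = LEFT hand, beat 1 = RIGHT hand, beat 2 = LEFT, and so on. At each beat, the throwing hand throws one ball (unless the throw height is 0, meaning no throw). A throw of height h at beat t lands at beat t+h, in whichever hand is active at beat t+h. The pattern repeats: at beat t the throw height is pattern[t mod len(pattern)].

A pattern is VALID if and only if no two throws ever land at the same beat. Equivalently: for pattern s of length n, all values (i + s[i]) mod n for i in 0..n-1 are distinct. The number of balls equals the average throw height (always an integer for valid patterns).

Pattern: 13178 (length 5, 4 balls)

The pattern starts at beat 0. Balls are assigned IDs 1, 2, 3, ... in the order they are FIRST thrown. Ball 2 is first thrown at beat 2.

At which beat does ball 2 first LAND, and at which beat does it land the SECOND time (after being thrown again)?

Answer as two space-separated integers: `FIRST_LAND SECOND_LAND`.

Answer: 3 10

Derivation:
Beat 0 (L): throw ball1 h=1 -> lands@1:R; in-air after throw: [b1@1:R]
Beat 1 (R): throw ball1 h=3 -> lands@4:L; in-air after throw: [b1@4:L]
Beat 2 (L): throw ball2 h=1 -> lands@3:R; in-air after throw: [b2@3:R b1@4:L]
Beat 3 (R): throw ball2 h=7 -> lands@10:L; in-air after throw: [b1@4:L b2@10:L]
Beat 4 (L): throw ball1 h=8 -> lands@12:L; in-air after throw: [b2@10:L b1@12:L]
Beat 5 (R): throw ball3 h=1 -> lands@6:L; in-air after throw: [b3@6:L b2@10:L b1@12:L]
Beat 6 (L): throw ball3 h=3 -> lands@9:R; in-air after throw: [b3@9:R b2@10:L b1@12:L]
Beat 7 (R): throw ball4 h=1 -> lands@8:L; in-air after throw: [b4@8:L b3@9:R b2@10:L b1@12:L]
Beat 8 (L): throw ball4 h=7 -> lands@15:R; in-air after throw: [b3@9:R b2@10:L b1@12:L b4@15:R]
Beat 9 (R): throw ball3 h=8 -> lands@17:R; in-air after throw: [b2@10:L b1@12:L b4@15:R b3@17:R]
Beat 10 (L): throw ball2 h=1 -> lands@11:R; in-air after throw: [b2@11:R b1@12:L b4@15:R b3@17:R]
Ball 2: thrown@2 h=1 -> first land @3; rethrown@3 h=7 -> second land @10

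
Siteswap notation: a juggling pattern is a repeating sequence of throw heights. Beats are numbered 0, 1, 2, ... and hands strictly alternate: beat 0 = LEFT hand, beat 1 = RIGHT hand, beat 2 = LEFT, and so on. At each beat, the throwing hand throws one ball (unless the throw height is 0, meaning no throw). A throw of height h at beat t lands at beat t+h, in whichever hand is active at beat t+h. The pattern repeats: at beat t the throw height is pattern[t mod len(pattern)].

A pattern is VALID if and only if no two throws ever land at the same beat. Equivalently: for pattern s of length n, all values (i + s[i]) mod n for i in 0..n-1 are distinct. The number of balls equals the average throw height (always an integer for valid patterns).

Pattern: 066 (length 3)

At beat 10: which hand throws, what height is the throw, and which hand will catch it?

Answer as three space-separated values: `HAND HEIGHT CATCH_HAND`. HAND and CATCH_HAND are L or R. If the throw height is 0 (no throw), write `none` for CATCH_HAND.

Beat 10: 10 mod 2 = 0, so hand = L
Throw height = pattern[10 mod 3] = pattern[1] = 6
Lands at beat 10+6=16, 16 mod 2 = 0, so catch hand = L

Answer: L 6 L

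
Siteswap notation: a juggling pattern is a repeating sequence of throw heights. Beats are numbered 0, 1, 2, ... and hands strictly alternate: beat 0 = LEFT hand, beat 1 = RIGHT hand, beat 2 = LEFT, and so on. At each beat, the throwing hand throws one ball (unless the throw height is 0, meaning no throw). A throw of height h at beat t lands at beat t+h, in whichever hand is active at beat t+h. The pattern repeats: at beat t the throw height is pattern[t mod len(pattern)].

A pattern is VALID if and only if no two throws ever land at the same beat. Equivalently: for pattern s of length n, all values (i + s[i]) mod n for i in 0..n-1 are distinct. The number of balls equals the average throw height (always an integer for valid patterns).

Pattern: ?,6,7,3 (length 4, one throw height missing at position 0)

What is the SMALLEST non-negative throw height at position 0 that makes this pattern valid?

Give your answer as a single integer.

i=0: s[i]=? (unknown)
i=1: (1 + 6) mod 4 = 3
i=2: (2 + 7) mod 4 = 1
i=3: (3 + 3) mod 4 = 2
Known residues: [1, 2, 3]; need a permutation of 0..3, so missing residue r = 0
Need (0 + s) mod 4 = 0; smallest s = (0 - 0) mod 4 = 0

Answer: 0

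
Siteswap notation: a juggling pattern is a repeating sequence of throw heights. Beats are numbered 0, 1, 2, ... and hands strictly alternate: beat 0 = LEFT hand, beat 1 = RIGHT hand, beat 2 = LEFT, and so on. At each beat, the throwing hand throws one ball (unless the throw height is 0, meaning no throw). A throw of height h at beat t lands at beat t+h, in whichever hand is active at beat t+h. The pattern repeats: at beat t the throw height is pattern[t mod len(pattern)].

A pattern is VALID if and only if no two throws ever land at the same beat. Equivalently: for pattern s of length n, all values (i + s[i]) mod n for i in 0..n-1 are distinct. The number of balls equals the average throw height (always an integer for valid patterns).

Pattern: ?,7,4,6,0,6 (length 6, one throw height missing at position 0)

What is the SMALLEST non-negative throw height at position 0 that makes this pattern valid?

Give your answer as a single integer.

Answer: 1

Derivation:
i=0: s[i]=? (unknown)
i=1: (1 + 7) mod 6 = 2
i=2: (2 + 4) mod 6 = 0
i=3: (3 + 6) mod 6 = 3
i=4: (4 + 0) mod 6 = 4
i=5: (5 + 6) mod 6 = 5
Known residues: [0, 2, 3, 4, 5]; need a permutation of 0..5, so missing residue r = 1
Need (0 + s) mod 6 = 1; smallest s = (1 - 0) mod 6 = 1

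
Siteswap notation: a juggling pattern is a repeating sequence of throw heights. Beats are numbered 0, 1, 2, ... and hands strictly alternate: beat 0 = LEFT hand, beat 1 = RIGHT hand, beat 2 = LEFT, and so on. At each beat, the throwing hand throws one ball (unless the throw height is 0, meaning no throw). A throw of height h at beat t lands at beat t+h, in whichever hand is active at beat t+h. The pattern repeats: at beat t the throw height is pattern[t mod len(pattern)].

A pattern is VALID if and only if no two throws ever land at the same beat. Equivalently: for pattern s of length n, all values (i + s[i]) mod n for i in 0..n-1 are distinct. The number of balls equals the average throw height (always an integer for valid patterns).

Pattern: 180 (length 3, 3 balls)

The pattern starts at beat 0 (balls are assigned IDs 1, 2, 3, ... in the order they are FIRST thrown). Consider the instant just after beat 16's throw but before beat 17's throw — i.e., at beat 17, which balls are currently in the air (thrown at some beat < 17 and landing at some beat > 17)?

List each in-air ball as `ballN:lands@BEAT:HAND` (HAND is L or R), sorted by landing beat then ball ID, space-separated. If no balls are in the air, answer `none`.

Answer: ball1:lands@18:L ball2:lands@21:R ball3:lands@24:L

Derivation:
Beat 0 (L): throw ball1 h=1 -> lands@1:R; in-air after throw: [b1@1:R]
Beat 1 (R): throw ball1 h=8 -> lands@9:R; in-air after throw: [b1@9:R]
Beat 3 (R): throw ball2 h=1 -> lands@4:L; in-air after throw: [b2@4:L b1@9:R]
Beat 4 (L): throw ball2 h=8 -> lands@12:L; in-air after throw: [b1@9:R b2@12:L]
Beat 6 (L): throw ball3 h=1 -> lands@7:R; in-air after throw: [b3@7:R b1@9:R b2@12:L]
Beat 7 (R): throw ball3 h=8 -> lands@15:R; in-air after throw: [b1@9:R b2@12:L b3@15:R]
Beat 9 (R): throw ball1 h=1 -> lands@10:L; in-air after throw: [b1@10:L b2@12:L b3@15:R]
Beat 10 (L): throw ball1 h=8 -> lands@18:L; in-air after throw: [b2@12:L b3@15:R b1@18:L]
Beat 12 (L): throw ball2 h=1 -> lands@13:R; in-air after throw: [b2@13:R b3@15:R b1@18:L]
Beat 13 (R): throw ball2 h=8 -> lands@21:R; in-air after throw: [b3@15:R b1@18:L b2@21:R]
Beat 15 (R): throw ball3 h=1 -> lands@16:L; in-air after throw: [b3@16:L b1@18:L b2@21:R]
Beat 16 (L): throw ball3 h=8 -> lands@24:L; in-air after throw: [b1@18:L b2@21:R b3@24:L]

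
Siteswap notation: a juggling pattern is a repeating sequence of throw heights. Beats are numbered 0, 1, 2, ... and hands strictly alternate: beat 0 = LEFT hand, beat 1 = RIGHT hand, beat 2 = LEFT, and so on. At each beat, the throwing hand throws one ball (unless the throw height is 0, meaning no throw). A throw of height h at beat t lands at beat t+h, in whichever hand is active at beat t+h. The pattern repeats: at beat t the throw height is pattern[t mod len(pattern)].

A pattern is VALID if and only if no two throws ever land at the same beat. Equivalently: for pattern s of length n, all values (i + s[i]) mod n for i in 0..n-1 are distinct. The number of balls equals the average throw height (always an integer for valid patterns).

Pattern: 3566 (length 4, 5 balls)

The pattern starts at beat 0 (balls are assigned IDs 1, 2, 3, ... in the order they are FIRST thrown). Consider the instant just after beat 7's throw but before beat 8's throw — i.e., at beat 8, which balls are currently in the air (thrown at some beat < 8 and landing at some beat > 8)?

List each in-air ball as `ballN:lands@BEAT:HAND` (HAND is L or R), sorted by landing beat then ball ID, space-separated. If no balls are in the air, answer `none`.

Answer: ball1:lands@9:R ball5:lands@10:L ball2:lands@12:L ball4:lands@13:R

Derivation:
Beat 0 (L): throw ball1 h=3 -> lands@3:R; in-air after throw: [b1@3:R]
Beat 1 (R): throw ball2 h=5 -> lands@6:L; in-air after throw: [b1@3:R b2@6:L]
Beat 2 (L): throw ball3 h=6 -> lands@8:L; in-air after throw: [b1@3:R b2@6:L b3@8:L]
Beat 3 (R): throw ball1 h=6 -> lands@9:R; in-air after throw: [b2@6:L b3@8:L b1@9:R]
Beat 4 (L): throw ball4 h=3 -> lands@7:R; in-air after throw: [b2@6:L b4@7:R b3@8:L b1@9:R]
Beat 5 (R): throw ball5 h=5 -> lands@10:L; in-air after throw: [b2@6:L b4@7:R b3@8:L b1@9:R b5@10:L]
Beat 6 (L): throw ball2 h=6 -> lands@12:L; in-air after throw: [b4@7:R b3@8:L b1@9:R b5@10:L b2@12:L]
Beat 7 (R): throw ball4 h=6 -> lands@13:R; in-air after throw: [b3@8:L b1@9:R b5@10:L b2@12:L b4@13:R]
Beat 8 (L): throw ball3 h=3 -> lands@11:R; in-air after throw: [b1@9:R b5@10:L b3@11:R b2@12:L b4@13:R]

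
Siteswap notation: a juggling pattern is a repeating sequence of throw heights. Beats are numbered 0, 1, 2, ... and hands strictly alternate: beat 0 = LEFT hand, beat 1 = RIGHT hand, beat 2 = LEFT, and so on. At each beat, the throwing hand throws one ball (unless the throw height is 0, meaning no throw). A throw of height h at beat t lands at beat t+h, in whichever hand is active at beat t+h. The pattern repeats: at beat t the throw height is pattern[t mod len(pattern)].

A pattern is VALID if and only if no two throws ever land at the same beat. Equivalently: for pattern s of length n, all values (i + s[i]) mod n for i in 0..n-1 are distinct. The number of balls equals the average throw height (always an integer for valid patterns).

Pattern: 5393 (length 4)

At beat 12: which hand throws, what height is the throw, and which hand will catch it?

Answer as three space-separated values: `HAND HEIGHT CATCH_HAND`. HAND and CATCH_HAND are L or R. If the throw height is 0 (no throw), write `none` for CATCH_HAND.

Answer: L 5 R

Derivation:
Beat 12: 12 mod 2 = 0, so hand = L
Throw height = pattern[12 mod 4] = pattern[0] = 5
Lands at beat 12+5=17, 17 mod 2 = 1, so catch hand = R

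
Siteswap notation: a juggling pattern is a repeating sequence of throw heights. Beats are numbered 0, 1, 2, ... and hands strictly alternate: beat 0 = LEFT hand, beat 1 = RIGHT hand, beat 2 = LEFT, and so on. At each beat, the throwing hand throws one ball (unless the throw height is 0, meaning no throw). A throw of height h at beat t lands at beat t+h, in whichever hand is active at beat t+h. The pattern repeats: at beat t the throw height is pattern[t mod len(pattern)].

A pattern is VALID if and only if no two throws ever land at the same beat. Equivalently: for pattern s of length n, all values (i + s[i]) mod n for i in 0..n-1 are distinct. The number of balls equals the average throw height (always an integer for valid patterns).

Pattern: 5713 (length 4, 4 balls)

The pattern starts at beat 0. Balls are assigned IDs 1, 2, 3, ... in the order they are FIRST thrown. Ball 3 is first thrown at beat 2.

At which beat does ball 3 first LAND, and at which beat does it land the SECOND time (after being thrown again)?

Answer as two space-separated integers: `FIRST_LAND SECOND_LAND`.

Answer: 3 6

Derivation:
Beat 0 (L): throw ball1 h=5 -> lands@5:R; in-air after throw: [b1@5:R]
Beat 1 (R): throw ball2 h=7 -> lands@8:L; in-air after throw: [b1@5:R b2@8:L]
Beat 2 (L): throw ball3 h=1 -> lands@3:R; in-air after throw: [b3@3:R b1@5:R b2@8:L]
Beat 3 (R): throw ball3 h=3 -> lands@6:L; in-air after throw: [b1@5:R b3@6:L b2@8:L]
Beat 4 (L): throw ball4 h=5 -> lands@9:R; in-air after throw: [b1@5:R b3@6:L b2@8:L b4@9:R]
Beat 5 (R): throw ball1 h=7 -> lands@12:L; in-air after throw: [b3@6:L b2@8:L b4@9:R b1@12:L]
Beat 6 (L): throw ball3 h=1 -> lands@7:R; in-air after throw: [b3@7:R b2@8:L b4@9:R b1@12:L]
Ball 3: thrown@2 h=1 -> first land @3; rethrown@3 h=3 -> second land @6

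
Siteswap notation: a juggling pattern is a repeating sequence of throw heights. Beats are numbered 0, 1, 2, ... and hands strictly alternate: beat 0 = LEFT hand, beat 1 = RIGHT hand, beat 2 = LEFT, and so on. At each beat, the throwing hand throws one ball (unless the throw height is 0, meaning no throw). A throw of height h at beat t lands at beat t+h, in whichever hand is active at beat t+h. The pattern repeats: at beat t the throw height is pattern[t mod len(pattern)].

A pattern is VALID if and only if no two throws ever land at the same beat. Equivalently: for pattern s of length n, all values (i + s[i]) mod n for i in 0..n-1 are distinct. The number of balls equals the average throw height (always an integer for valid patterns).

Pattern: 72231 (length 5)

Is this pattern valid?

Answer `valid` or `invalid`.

i=0: (i + s[i]) mod n = (0 + 7) mod 5 = 2
i=1: (i + s[i]) mod n = (1 + 2) mod 5 = 3
i=2: (i + s[i]) mod n = (2 + 2) mod 5 = 4
i=3: (i + s[i]) mod n = (3 + 3) mod 5 = 1
i=4: (i + s[i]) mod n = (4 + 1) mod 5 = 0
Residues: [2, 3, 4, 1, 0], distinct: True

Answer: valid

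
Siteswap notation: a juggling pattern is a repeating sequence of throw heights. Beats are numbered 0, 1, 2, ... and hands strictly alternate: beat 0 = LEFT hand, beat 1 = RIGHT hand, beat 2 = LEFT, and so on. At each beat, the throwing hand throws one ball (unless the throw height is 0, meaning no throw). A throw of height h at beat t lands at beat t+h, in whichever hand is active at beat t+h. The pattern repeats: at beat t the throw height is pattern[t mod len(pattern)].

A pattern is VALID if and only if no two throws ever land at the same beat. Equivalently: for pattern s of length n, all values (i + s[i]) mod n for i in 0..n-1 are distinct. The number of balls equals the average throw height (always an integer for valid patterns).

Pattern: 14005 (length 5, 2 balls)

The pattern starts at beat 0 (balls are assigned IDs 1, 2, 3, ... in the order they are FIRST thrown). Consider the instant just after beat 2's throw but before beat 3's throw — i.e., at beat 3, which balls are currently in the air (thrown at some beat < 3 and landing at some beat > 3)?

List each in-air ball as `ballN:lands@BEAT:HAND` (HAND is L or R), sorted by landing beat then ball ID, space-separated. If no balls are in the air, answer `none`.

Beat 0 (L): throw ball1 h=1 -> lands@1:R; in-air after throw: [b1@1:R]
Beat 1 (R): throw ball1 h=4 -> lands@5:R; in-air after throw: [b1@5:R]

Answer: ball1:lands@5:R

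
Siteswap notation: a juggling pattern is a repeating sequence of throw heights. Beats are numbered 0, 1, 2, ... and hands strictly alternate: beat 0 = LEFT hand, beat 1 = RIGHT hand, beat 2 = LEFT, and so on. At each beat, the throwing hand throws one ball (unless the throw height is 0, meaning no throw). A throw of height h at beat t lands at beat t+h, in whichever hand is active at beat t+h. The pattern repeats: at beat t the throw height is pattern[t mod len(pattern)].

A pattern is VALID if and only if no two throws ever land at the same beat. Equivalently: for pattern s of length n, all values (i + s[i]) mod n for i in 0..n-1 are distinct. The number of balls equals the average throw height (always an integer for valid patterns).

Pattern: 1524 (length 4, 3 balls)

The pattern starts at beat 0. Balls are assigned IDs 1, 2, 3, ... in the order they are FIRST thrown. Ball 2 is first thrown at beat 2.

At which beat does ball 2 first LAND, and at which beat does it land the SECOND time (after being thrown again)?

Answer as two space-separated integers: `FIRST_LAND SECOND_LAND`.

Answer: 4 5

Derivation:
Beat 0 (L): throw ball1 h=1 -> lands@1:R; in-air after throw: [b1@1:R]
Beat 1 (R): throw ball1 h=5 -> lands@6:L; in-air after throw: [b1@6:L]
Beat 2 (L): throw ball2 h=2 -> lands@4:L; in-air after throw: [b2@4:L b1@6:L]
Beat 3 (R): throw ball3 h=4 -> lands@7:R; in-air after throw: [b2@4:L b1@6:L b3@7:R]
Beat 4 (L): throw ball2 h=1 -> lands@5:R; in-air after throw: [b2@5:R b1@6:L b3@7:R]
Beat 5 (R): throw ball2 h=5 -> lands@10:L; in-air after throw: [b1@6:L b3@7:R b2@10:L]
Ball 2: thrown@2 h=2 -> first land @4; rethrown@4 h=1 -> second land @5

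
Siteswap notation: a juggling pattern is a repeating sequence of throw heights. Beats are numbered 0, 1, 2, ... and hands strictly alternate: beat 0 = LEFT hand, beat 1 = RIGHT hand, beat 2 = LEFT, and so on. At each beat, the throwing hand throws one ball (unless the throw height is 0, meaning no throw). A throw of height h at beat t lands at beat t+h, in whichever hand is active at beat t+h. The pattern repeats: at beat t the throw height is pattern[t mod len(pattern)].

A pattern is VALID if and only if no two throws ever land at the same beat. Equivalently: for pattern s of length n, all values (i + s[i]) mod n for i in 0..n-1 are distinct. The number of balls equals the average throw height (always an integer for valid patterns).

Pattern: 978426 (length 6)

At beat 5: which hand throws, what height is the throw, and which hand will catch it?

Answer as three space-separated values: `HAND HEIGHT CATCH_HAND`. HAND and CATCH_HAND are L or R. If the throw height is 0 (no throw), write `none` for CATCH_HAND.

Answer: R 6 R

Derivation:
Beat 5: 5 mod 2 = 1, so hand = R
Throw height = pattern[5 mod 6] = pattern[5] = 6
Lands at beat 5+6=11, 11 mod 2 = 1, so catch hand = R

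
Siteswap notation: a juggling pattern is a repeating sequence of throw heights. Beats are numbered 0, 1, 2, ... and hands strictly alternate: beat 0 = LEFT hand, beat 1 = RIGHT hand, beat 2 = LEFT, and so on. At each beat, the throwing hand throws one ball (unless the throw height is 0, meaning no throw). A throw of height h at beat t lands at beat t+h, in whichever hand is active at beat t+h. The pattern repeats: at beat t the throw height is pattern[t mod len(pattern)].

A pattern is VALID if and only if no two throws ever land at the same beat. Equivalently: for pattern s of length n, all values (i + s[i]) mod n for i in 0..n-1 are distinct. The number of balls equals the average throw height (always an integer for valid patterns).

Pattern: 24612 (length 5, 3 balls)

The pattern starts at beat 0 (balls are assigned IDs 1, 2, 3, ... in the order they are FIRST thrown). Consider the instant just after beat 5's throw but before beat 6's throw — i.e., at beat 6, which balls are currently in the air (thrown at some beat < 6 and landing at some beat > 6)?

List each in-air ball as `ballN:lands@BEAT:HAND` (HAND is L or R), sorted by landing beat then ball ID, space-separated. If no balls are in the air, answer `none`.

Beat 0 (L): throw ball1 h=2 -> lands@2:L; in-air after throw: [b1@2:L]
Beat 1 (R): throw ball2 h=4 -> lands@5:R; in-air after throw: [b1@2:L b2@5:R]
Beat 2 (L): throw ball1 h=6 -> lands@8:L; in-air after throw: [b2@5:R b1@8:L]
Beat 3 (R): throw ball3 h=1 -> lands@4:L; in-air after throw: [b3@4:L b2@5:R b1@8:L]
Beat 4 (L): throw ball3 h=2 -> lands@6:L; in-air after throw: [b2@5:R b3@6:L b1@8:L]
Beat 5 (R): throw ball2 h=2 -> lands@7:R; in-air after throw: [b3@6:L b2@7:R b1@8:L]
Beat 6 (L): throw ball3 h=4 -> lands@10:L; in-air after throw: [b2@7:R b1@8:L b3@10:L]

Answer: ball2:lands@7:R ball1:lands@8:L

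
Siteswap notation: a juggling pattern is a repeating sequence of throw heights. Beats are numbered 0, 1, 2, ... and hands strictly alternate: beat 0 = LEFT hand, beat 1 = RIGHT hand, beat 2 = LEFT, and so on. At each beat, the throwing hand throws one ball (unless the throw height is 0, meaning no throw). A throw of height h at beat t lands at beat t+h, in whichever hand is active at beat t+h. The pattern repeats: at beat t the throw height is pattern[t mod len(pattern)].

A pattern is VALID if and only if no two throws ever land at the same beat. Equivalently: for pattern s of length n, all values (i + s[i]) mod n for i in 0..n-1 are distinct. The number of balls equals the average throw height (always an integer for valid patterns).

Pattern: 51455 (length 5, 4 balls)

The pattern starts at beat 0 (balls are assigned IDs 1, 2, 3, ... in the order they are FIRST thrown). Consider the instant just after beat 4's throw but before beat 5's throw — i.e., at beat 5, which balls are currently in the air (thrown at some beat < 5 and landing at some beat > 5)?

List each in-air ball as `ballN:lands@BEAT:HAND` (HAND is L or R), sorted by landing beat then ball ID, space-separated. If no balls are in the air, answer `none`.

Beat 0 (L): throw ball1 h=5 -> lands@5:R; in-air after throw: [b1@5:R]
Beat 1 (R): throw ball2 h=1 -> lands@2:L; in-air after throw: [b2@2:L b1@5:R]
Beat 2 (L): throw ball2 h=4 -> lands@6:L; in-air after throw: [b1@5:R b2@6:L]
Beat 3 (R): throw ball3 h=5 -> lands@8:L; in-air after throw: [b1@5:R b2@6:L b3@8:L]
Beat 4 (L): throw ball4 h=5 -> lands@9:R; in-air after throw: [b1@5:R b2@6:L b3@8:L b4@9:R]
Beat 5 (R): throw ball1 h=5 -> lands@10:L; in-air after throw: [b2@6:L b3@8:L b4@9:R b1@10:L]

Answer: ball2:lands@6:L ball3:lands@8:L ball4:lands@9:R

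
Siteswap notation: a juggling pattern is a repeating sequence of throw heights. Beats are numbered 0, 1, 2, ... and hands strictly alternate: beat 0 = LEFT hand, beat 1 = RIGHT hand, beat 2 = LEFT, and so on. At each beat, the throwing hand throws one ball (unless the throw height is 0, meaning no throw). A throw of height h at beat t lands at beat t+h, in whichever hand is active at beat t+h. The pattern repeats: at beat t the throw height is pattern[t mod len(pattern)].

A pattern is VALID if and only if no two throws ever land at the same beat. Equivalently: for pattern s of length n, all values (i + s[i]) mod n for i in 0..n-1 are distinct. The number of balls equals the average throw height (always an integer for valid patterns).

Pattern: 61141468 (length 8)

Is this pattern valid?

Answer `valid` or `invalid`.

i=0: (i + s[i]) mod n = (0 + 6) mod 8 = 6
i=1: (i + s[i]) mod n = (1 + 1) mod 8 = 2
i=2: (i + s[i]) mod n = (2 + 1) mod 8 = 3
i=3: (i + s[i]) mod n = (3 + 4) mod 8 = 7
i=4: (i + s[i]) mod n = (4 + 1) mod 8 = 5
i=5: (i + s[i]) mod n = (5 + 4) mod 8 = 1
i=6: (i + s[i]) mod n = (6 + 6) mod 8 = 4
i=7: (i + s[i]) mod n = (7 + 8) mod 8 = 7
Residues: [6, 2, 3, 7, 5, 1, 4, 7], distinct: False

Answer: invalid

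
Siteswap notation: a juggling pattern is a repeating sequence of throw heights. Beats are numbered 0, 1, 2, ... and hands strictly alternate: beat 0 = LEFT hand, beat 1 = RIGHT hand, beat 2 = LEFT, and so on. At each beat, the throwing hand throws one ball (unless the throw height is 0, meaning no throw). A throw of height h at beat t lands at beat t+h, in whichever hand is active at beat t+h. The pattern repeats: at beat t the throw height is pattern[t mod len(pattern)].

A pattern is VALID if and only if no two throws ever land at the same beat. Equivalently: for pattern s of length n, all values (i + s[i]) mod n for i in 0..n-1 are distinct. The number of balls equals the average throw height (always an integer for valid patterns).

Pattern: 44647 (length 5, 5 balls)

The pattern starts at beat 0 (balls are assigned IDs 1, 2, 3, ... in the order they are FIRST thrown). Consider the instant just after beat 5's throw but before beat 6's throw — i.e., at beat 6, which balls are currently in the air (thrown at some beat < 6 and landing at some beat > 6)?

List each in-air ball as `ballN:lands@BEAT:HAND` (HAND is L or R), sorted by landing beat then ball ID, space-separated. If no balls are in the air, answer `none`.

Beat 0 (L): throw ball1 h=4 -> lands@4:L; in-air after throw: [b1@4:L]
Beat 1 (R): throw ball2 h=4 -> lands@5:R; in-air after throw: [b1@4:L b2@5:R]
Beat 2 (L): throw ball3 h=6 -> lands@8:L; in-air after throw: [b1@4:L b2@5:R b3@8:L]
Beat 3 (R): throw ball4 h=4 -> lands@7:R; in-air after throw: [b1@4:L b2@5:R b4@7:R b3@8:L]
Beat 4 (L): throw ball1 h=7 -> lands@11:R; in-air after throw: [b2@5:R b4@7:R b3@8:L b1@11:R]
Beat 5 (R): throw ball2 h=4 -> lands@9:R; in-air after throw: [b4@7:R b3@8:L b2@9:R b1@11:R]
Beat 6 (L): throw ball5 h=4 -> lands@10:L; in-air after throw: [b4@7:R b3@8:L b2@9:R b5@10:L b1@11:R]

Answer: ball4:lands@7:R ball3:lands@8:L ball2:lands@9:R ball1:lands@11:R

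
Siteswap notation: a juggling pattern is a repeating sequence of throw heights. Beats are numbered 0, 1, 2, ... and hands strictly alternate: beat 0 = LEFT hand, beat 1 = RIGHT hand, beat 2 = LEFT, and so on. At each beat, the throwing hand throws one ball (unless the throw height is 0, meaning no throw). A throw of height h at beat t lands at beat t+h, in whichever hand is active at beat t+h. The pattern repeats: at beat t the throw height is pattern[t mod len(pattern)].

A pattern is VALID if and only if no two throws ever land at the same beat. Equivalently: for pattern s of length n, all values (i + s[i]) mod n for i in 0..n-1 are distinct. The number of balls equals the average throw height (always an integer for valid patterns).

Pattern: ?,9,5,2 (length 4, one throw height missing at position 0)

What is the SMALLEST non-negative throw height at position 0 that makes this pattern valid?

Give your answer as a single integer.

i=0: s[i]=? (unknown)
i=1: (1 + 9) mod 4 = 2
i=2: (2 + 5) mod 4 = 3
i=3: (3 + 2) mod 4 = 1
Known residues: [1, 2, 3]; need a permutation of 0..3, so missing residue r = 0
Need (0 + s) mod 4 = 0; smallest s = (0 - 0) mod 4 = 0

Answer: 0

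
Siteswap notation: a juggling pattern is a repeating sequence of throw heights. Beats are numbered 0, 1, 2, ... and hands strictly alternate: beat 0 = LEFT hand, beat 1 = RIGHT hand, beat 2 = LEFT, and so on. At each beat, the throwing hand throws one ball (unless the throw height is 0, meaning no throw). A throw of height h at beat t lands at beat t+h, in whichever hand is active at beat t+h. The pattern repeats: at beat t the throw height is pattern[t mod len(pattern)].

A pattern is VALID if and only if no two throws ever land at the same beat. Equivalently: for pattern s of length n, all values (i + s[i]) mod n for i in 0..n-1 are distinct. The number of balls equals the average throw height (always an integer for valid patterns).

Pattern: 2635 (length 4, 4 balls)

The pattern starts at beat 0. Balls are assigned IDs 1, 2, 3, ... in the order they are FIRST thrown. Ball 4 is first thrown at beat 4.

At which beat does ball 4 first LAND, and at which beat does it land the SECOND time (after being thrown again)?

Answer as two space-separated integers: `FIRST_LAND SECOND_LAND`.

Answer: 6 9

Derivation:
Beat 0 (L): throw ball1 h=2 -> lands@2:L; in-air after throw: [b1@2:L]
Beat 1 (R): throw ball2 h=6 -> lands@7:R; in-air after throw: [b1@2:L b2@7:R]
Beat 2 (L): throw ball1 h=3 -> lands@5:R; in-air after throw: [b1@5:R b2@7:R]
Beat 3 (R): throw ball3 h=5 -> lands@8:L; in-air after throw: [b1@5:R b2@7:R b3@8:L]
Beat 4 (L): throw ball4 h=2 -> lands@6:L; in-air after throw: [b1@5:R b4@6:L b2@7:R b3@8:L]
Beat 5 (R): throw ball1 h=6 -> lands@11:R; in-air after throw: [b4@6:L b2@7:R b3@8:L b1@11:R]
Beat 6 (L): throw ball4 h=3 -> lands@9:R; in-air after throw: [b2@7:R b3@8:L b4@9:R b1@11:R]
Beat 7 (R): throw ball2 h=5 -> lands@12:L; in-air after throw: [b3@8:L b4@9:R b1@11:R b2@12:L]
Beat 8 (L): throw ball3 h=2 -> lands@10:L; in-air after throw: [b4@9:R b3@10:L b1@11:R b2@12:L]
Beat 9 (R): throw ball4 h=6 -> lands@15:R; in-air after throw: [b3@10:L b1@11:R b2@12:L b4@15:R]
Ball 4: thrown@4 h=2 -> first land @6; rethrown@6 h=3 -> second land @9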